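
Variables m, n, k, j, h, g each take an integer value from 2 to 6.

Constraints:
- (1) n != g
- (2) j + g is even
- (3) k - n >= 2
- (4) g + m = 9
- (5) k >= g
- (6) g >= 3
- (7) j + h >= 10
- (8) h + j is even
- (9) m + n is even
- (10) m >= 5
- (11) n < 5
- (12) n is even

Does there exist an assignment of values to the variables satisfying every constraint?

Satisfiable

The assignment m = 6, n = 2, k = 4, j = 5, h = 5, g = 3 works:
  constraint 3 holds since k - n = 2.
  constraint 4 holds since g + m = 9.
  constraint 7 holds since j + h = 10.
The rest check out directly.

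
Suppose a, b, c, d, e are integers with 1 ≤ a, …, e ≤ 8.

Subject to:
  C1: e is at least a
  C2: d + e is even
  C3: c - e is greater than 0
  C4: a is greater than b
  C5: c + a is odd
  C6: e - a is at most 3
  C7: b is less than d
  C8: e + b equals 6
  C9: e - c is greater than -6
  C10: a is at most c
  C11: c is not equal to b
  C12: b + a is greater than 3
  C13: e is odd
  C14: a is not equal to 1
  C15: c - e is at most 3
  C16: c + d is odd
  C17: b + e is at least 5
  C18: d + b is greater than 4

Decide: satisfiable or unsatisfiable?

Satisfiable

Try a = 5, b = 1, c = 8, d = 5, e = 5.
Check constraint 3: c - e = 3; constraint 6: e - a = 0. The remaining constraints are straightforward to verify.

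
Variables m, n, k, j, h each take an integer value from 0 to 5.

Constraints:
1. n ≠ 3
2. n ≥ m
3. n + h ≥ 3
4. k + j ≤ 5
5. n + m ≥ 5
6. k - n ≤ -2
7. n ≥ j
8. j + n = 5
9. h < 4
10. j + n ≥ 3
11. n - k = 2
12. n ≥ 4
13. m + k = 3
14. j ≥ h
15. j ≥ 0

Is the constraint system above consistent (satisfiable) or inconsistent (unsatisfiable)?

Satisfiable

One satisfying assignment is m = 0, n = 5, k = 3, j = 0, h = 0.
For the less obvious constraints — constraint 3: n + h = 5; constraint 4: k + j = 3 — and the others hold by inspection.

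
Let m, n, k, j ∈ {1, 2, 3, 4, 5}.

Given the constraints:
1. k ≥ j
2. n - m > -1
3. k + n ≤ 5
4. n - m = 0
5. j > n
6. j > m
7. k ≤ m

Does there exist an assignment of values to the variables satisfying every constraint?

Constraints 1, 6, and 7 give m < j, j ≤ k, k ≤ m. Chaining: m < j ≤ k ≤ m, which forces m < m — impossible.

Unsatisfiable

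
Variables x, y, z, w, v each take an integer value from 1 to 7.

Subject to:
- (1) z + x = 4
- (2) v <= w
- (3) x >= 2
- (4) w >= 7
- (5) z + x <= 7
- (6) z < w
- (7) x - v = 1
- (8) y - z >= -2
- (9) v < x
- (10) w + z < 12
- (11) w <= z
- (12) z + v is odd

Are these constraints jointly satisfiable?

Unsatisfiable

From constraints 4 and 11: z ≥ w ≥ 7. From constraint 3: x ≥ 2. Hence z + x ≥ 9. But constraint 5 requires z + x ≤ 7, and 7 < 9. Contradiction.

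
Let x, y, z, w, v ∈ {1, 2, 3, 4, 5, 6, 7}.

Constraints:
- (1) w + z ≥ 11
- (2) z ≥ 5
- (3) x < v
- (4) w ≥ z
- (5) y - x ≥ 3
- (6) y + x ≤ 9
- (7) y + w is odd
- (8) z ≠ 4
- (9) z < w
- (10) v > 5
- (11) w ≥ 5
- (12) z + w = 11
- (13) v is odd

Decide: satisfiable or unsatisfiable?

Satisfiable

The assignment x = 2, y = 5, z = 5, w = 6, v = 7 works:
  constraint 1 holds since w + z = 11.
  constraint 5 holds since y - x = 3.
  constraint 6 holds since y + x = 7.
The rest check out directly.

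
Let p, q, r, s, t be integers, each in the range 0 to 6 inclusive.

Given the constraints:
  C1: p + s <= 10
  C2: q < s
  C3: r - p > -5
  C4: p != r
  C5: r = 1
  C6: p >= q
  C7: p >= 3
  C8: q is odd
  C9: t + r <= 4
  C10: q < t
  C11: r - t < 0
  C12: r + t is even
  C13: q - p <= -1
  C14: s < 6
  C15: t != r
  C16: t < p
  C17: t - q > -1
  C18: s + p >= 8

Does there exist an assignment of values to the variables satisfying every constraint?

Satisfiable

Take p = 4, q = 1, r = 1, s = 4, t = 3. Then constraint 1: p + s = 8; constraint 3: r - p = -3; constraint 9: t + r = 4, and every other listed constraint is also met.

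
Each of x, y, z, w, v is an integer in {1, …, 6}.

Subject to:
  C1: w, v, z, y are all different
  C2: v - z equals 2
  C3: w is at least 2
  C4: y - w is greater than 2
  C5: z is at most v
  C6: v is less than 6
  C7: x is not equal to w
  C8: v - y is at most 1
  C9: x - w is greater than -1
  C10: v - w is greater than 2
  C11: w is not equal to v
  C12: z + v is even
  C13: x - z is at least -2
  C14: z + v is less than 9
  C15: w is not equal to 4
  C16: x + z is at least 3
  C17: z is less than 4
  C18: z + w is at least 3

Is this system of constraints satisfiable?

Try x = 3, y = 6, z = 3, w = 2, v = 5.
Check constraint 2: v - z = 2; constraint 4: y - w = 4; constraint 8: v - y = -1. The remaining constraints are straightforward to verify.

Satisfiable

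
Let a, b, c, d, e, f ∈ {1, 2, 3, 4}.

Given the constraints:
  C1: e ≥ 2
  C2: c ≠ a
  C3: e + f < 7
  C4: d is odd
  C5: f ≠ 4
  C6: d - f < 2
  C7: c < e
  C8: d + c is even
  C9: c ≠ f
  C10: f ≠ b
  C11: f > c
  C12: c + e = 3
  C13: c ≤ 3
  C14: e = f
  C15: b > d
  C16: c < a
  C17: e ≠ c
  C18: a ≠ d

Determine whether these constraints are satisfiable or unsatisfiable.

The assignment a = 4, b = 4, c = 1, d = 3, e = 2, f = 2 works:
  constraint 3 holds since e + f = 4.
  constraint 6 holds since d - f = 1.
The rest check out directly.

Satisfiable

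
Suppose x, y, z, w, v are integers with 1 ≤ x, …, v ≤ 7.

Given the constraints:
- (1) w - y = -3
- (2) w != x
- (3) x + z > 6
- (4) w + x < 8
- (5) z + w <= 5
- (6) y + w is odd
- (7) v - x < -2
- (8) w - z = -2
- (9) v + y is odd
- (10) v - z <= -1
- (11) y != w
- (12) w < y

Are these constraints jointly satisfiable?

Try x = 5, y = 4, z = 3, w = 1, v = 1.
Check constraint 1: w - y = -3; constraint 3: x + z = 8; constraint 4: w + x = 6. The remaining constraints are straightforward to verify.

Satisfiable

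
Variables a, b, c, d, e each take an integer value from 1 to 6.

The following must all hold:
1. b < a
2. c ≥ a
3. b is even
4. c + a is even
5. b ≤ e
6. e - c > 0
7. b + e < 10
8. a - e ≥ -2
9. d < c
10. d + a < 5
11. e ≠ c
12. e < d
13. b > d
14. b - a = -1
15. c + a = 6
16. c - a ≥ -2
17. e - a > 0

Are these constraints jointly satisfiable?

Unsatisfiable

Constraints 1, 2, 6, 12, and 13 give b < a, a ≤ c, c < e, e < d, d < b. Chaining: b < a ≤ c < e < d < b, which forces b < b — impossible.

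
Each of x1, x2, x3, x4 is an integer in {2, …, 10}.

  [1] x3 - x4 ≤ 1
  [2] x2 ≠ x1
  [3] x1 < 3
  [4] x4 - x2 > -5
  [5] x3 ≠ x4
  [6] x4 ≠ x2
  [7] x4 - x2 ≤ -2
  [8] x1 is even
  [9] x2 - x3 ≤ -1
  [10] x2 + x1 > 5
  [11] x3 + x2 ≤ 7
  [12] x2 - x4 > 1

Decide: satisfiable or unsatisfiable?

Unsatisfiable

Constraints 1, 7, and 9 give x4 − x3 ≥ -1, x3 − x2 ≥ 1, x2 − x4 ≥ 2.
Adding all 3 inequalities: the left sides telescope to 0, and the right sides sum to (-1) + 1 + 2 = 2. So 0 ≥ 2, which is false.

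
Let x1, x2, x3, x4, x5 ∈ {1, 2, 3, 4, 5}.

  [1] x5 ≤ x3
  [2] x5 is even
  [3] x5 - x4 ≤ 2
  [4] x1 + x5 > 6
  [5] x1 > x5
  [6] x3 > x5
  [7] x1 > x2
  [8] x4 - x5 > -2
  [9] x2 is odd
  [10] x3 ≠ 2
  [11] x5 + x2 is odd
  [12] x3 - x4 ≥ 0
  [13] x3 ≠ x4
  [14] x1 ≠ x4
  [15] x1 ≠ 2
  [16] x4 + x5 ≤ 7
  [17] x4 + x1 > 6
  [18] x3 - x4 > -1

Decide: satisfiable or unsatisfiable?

Satisfiable

The assignment x1 = 5, x2 = 1, x3 = 5, x4 = 3, x5 = 2 works:
  constraint 3 holds since x5 - x4 = -1.
  constraint 4 holds since x1 + x5 = 7.
  constraint 8 holds since x4 - x5 = 1.
The rest check out directly.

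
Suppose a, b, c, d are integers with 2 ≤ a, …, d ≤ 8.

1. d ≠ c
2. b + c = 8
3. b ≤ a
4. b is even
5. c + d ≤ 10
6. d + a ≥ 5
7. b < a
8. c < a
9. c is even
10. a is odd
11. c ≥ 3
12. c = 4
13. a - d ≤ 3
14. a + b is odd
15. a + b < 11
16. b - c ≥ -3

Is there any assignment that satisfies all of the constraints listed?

Take a = 5, b = 4, c = 4, d = 3. Then constraint 2: b + c = 8; constraint 5: c + d = 7; constraint 6: d + a = 8, and every other listed constraint is also met.

Satisfiable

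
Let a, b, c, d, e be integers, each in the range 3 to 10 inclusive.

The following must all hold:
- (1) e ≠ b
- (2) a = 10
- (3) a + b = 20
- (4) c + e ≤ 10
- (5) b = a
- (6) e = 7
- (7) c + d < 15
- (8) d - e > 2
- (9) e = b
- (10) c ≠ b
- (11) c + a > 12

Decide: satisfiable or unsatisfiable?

Unsatisfiable

Constraint 6 fixes e = 7 and constraint 2 fixes a = 10. Constraints 5 and 9 give e = b = a, so e = a. But 7 ≠ 10 — contradiction.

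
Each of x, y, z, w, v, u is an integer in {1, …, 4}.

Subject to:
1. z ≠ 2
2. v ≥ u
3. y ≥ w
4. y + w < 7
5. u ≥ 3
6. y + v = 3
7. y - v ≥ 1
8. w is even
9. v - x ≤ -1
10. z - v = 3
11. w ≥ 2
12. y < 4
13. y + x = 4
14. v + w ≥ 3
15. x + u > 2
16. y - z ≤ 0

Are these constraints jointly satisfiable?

Unsatisfiable

From constraints 3 and 11: y ≥ w ≥ 2. From constraints 2 and 5: v ≥ u ≥ 3. Hence y + v ≥ 5. But constraint 6 requires y + v = 3, and 3 < 5. Contradiction.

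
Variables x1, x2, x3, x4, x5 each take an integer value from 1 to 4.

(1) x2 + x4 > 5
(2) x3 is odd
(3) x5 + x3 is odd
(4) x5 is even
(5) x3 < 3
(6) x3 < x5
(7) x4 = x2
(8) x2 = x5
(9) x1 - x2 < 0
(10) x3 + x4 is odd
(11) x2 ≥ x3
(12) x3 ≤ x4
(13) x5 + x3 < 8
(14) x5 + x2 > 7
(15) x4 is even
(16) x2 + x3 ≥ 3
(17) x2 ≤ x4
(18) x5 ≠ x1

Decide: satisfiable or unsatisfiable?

Satisfiable

Setting (x1, x2, x3, x4, x5) = (2, 4, 1, 4, 4) satisfies everything: constraint 1: x2 + x4 = 8; constraint 9: x1 - x2 = -2, and the others follow.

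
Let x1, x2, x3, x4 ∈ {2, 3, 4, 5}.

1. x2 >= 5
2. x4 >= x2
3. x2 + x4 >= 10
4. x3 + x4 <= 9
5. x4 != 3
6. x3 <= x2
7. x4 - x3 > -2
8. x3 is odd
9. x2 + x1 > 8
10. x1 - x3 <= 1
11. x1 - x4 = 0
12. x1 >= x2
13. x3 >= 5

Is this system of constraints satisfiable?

Unsatisfiable

From constraint 13: x3 ≥ 5. From constraints 1 and 2: x4 ≥ x2 ≥ 5. Hence x3 + x4 ≥ 10. But constraint 4 requires x3 + x4 ≤ 9, and 9 < 10. Contradiction.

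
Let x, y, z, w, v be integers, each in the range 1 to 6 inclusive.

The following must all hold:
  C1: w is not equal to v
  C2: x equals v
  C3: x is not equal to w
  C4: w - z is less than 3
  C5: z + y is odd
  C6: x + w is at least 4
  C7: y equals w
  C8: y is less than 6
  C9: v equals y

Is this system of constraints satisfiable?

Unsatisfiable

From constraints 2, 7, and 9, x = v = y = w, so x = w. But constraint 3 says x ≠ w. Contradiction.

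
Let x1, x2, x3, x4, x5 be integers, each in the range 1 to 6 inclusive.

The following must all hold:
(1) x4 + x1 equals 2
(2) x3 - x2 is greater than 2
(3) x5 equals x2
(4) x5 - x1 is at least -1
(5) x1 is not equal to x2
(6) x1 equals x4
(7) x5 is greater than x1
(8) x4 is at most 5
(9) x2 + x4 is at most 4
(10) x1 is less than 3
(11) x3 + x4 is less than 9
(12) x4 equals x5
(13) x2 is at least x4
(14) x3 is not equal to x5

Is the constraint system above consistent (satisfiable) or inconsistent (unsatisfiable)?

Unsatisfiable

From constraints 3, 6, and 12, x1 = x4 = x5 = x2, so x1 = x2. But constraint 5 says x1 ≠ x2. Contradiction.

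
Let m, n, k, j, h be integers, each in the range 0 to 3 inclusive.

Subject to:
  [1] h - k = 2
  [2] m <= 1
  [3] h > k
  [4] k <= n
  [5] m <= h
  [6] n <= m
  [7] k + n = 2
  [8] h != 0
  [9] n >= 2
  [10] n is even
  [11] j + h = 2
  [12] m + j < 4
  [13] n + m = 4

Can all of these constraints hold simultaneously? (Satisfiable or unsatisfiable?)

Unsatisfiable

From constraints 6 and 9: m ≥ n and n ≥ 2, so m ≥ 2. From constraint 2: m ≤ 1. But 1 < 2, so no value of m works.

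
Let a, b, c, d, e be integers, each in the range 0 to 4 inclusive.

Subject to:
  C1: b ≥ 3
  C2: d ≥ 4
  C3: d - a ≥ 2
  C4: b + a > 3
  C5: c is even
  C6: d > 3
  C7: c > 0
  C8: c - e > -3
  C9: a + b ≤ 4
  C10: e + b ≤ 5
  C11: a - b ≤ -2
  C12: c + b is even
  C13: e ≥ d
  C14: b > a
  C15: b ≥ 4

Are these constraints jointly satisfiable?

From constraints 2 and 13: e ≥ d ≥ 4. From constraint 1: b ≥ 3. Hence e + b ≥ 7. But constraint 10 requires e + b ≤ 5, and 5 < 7. Contradiction.

Unsatisfiable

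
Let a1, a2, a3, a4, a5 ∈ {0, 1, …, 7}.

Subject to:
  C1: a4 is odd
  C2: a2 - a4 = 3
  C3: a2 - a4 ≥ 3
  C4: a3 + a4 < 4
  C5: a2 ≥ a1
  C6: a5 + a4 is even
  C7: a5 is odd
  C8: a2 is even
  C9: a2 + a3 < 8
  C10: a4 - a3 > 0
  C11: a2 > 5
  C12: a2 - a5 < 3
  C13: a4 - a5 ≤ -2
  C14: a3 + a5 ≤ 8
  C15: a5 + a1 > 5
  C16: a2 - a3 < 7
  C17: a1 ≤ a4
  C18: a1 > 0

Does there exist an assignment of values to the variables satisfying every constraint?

One satisfying assignment is a1 = 1, a2 = 6, a3 = 0, a4 = 3, a5 = 5.
For the less obvious constraints — constraint 2: a2 - a4 = 3; constraint 3: a2 - a4 = 3; constraint 4: a3 + a4 = 3 — and the others hold by inspection.

Satisfiable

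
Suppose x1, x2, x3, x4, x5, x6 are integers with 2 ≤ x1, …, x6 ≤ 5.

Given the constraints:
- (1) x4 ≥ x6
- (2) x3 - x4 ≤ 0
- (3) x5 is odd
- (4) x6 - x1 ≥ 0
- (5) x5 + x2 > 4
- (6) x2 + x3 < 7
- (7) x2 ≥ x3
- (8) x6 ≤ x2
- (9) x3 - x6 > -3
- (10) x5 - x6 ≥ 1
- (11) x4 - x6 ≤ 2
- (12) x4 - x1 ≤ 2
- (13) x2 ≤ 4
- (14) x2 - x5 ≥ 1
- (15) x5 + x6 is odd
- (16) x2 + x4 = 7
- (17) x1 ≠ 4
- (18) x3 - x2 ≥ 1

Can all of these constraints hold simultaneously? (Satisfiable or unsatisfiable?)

Unsatisfiable

Constraints 2, 4, 10, 12, 14, and 18 give x6 − x1 ≥ 0, x1 − x4 ≥ -2, x4 − x3 ≥ 0, x3 − x2 ≥ 1, x2 − x5 ≥ 1, x5 − x6 ≥ 1.
Adding all 6 inequalities: the left sides telescope to 0, and the right sides sum to 0 + (-2) + 0 + 1 + 1 + 1 = 1. So 0 ≥ 1, which is false.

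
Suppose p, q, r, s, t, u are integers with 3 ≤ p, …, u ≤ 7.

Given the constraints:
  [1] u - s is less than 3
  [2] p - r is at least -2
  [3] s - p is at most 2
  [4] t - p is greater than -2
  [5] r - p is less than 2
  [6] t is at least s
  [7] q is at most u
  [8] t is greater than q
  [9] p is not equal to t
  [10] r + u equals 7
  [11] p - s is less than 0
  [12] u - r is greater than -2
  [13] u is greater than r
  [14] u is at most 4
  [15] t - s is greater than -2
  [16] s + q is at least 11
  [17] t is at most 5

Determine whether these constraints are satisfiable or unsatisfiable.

From constraints 6 and 17: s ≤ t ≤ 5. From constraints 7 and 14: q ≤ u ≤ 4. Hence s + q ≤ 9. But constraint 16 requires s + q ≥ 11, and 11 > 9. Contradiction.

Unsatisfiable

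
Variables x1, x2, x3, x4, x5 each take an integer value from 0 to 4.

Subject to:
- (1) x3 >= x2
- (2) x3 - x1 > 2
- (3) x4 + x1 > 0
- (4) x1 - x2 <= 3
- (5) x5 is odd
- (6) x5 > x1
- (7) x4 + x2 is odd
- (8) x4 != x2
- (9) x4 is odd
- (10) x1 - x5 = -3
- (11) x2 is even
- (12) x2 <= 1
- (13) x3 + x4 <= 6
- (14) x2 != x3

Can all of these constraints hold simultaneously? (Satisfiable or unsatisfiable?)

Try x1 = 0, x2 = 0, x3 = 3, x4 = 3, x5 = 3.
Check constraint 2: x3 - x1 = 3; constraint 3: x4 + x1 = 3; constraint 4: x1 - x2 = 0. The remaining constraints are straightforward to verify.

Satisfiable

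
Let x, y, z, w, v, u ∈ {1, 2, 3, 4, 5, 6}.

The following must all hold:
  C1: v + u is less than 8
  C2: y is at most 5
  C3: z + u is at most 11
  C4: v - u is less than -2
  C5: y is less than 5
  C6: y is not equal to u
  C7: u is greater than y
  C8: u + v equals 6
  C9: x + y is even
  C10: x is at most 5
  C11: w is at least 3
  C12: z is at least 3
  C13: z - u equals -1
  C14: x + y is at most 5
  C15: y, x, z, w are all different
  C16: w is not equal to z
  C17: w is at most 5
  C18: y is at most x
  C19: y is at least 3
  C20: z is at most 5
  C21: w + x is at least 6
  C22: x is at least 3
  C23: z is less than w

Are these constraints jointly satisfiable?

Constraints 2, 10, 11, 12, 17, 19, 20, and 22 confine each of y, x, z, w to the 3 values {3, …, 5}.
Constraint 15 requires all 4 of them to be distinct, but only 3 values are available — impossible by the pigeonhole principle.

Unsatisfiable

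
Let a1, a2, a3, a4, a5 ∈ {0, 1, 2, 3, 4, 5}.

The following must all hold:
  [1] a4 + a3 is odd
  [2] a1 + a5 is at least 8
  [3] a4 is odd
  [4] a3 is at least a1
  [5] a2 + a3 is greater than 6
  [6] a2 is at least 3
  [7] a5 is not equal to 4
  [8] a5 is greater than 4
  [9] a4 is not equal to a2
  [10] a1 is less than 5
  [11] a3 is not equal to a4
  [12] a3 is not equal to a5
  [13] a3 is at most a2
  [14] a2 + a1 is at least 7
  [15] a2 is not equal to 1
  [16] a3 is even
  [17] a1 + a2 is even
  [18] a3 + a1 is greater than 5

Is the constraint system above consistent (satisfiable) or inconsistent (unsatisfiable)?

One satisfying assignment is a1 = 4, a2 = 4, a3 = 4, a4 = 1, a5 = 5.
For the less obvious constraints — constraint 2: a1 + a5 = 9; constraint 5: a2 + a3 = 8; constraint 14: a2 + a1 = 8 — and the others hold by inspection.

Satisfiable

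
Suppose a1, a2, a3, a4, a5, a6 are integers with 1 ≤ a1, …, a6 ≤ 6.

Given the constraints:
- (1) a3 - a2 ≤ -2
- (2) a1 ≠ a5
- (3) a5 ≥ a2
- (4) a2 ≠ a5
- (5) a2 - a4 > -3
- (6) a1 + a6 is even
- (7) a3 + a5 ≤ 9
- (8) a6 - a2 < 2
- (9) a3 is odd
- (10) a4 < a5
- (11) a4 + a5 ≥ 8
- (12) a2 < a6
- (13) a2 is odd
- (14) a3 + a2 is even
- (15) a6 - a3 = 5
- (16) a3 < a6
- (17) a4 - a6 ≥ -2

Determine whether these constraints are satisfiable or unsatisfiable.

Satisfiable

Try a1 = 2, a2 = 5, a3 = 1, a4 = 5, a5 = 6, a6 = 6.
Check constraint 1: a3 - a2 = -4; constraint 5: a2 - a4 = 0. The remaining constraints are straightforward to verify.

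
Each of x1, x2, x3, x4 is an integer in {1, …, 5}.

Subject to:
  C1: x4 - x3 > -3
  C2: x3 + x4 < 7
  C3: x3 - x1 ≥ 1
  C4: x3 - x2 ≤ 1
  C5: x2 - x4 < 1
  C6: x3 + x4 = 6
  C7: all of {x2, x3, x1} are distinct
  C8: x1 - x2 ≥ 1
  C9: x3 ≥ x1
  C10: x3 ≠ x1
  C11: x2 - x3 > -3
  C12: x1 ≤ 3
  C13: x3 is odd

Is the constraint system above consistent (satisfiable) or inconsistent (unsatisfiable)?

Unsatisfiable

Constraints 3, 4, and 8 give x3 − x1 ≥ 1, x1 − x2 ≥ 1, x2 − x3 ≥ -1.
Adding all 3 inequalities: the left sides telescope to 0, and the right sides sum to 1 + 1 + (-1) = 1. So 0 ≥ 1, which is false.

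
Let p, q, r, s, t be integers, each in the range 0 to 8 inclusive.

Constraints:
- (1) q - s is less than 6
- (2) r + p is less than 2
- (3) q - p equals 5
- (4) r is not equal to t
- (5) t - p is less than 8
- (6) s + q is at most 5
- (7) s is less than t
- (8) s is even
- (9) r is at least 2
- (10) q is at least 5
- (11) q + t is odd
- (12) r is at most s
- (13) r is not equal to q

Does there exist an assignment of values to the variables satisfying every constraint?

From constraints 9 and 12: s ≥ r ≥ 2. From constraint 10: q ≥ 5. Hence s + q ≥ 7. But constraint 6 requires s + q ≤ 5, and 5 < 7. Contradiction.

Unsatisfiable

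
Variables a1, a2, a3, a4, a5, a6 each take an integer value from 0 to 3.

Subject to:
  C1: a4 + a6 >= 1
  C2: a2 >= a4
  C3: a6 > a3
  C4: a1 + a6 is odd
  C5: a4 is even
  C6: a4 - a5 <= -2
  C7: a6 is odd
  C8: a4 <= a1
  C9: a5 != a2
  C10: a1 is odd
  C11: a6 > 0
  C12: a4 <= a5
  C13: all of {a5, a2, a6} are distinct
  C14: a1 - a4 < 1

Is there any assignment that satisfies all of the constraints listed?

Unsatisfiable

Constraint 10 makes a1 odd and constraint 7 makes a6 odd, so a1 + a6 must be even. Constraint 4 says a1 + a6 is odd — contradiction.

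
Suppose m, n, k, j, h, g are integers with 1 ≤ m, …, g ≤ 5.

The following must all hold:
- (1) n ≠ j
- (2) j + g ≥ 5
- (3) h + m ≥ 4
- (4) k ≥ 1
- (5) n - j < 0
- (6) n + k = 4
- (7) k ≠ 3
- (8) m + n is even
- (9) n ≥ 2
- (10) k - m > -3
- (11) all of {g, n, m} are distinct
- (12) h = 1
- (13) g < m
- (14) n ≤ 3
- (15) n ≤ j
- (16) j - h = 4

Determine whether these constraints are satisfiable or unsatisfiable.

Satisfiable

One satisfying assignment is m = 4, n = 2, k = 2, j = 5, h = 1, g = 3.
For the less obvious constraints — constraint 2: j + g = 8; constraint 3: h + m = 5 — and the others hold by inspection.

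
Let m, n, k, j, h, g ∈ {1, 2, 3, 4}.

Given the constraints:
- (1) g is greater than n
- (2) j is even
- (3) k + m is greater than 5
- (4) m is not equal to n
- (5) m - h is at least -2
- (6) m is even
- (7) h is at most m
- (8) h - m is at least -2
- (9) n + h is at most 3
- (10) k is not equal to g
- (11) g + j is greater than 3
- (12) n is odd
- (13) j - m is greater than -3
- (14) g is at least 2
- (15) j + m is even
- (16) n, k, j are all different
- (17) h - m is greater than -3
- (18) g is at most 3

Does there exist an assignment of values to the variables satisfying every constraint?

Try m = 2, n = 1, k = 4, j = 2, h = 1, g = 3.
Check constraint 3: k + m = 6; constraint 5: m - h = 1; constraint 8: h - m = -1. The remaining constraints are straightforward to verify.

Satisfiable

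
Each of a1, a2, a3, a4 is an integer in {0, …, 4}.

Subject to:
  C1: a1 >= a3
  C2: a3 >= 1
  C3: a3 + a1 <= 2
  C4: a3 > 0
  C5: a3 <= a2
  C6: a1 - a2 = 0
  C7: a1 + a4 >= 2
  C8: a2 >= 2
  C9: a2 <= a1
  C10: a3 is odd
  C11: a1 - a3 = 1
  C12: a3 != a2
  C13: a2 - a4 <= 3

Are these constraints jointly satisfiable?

Unsatisfiable

From constraint 2: a3 ≥ 1. From constraints 8 and 9: a1 ≥ a2 ≥ 2. Hence a3 + a1 ≥ 3. But constraint 3 requires a3 + a1 ≤ 2, and 2 < 3. Contradiction.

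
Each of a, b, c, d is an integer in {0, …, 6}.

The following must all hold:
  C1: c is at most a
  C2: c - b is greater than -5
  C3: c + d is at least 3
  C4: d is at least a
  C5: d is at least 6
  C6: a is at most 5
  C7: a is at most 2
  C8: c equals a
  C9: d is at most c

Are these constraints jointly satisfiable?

From constraints 5 and 9: c ≥ d and d ≥ 6, so c ≥ 6. From constraints 1 and 6: c ≤ a and a ≤ 5, so c ≤ 5. But 5 < 6, so no value of c works.

Unsatisfiable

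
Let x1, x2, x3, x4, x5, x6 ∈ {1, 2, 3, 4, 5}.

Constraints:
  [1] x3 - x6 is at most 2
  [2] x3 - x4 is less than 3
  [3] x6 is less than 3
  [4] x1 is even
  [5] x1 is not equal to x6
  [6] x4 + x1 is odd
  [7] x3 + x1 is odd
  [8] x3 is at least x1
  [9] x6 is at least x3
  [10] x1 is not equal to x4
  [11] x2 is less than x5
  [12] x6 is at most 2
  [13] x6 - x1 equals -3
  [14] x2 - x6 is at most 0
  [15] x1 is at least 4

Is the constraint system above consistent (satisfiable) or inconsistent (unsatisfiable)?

Unsatisfiable

From constraints 8 and 15: x3 ≥ x1 and x1 ≥ 4, so x3 ≥ 4. From constraints 9 and 12: x3 ≤ x6 and x6 ≤ 2, so x3 ≤ 2. But 2 < 4, so no value of x3 works.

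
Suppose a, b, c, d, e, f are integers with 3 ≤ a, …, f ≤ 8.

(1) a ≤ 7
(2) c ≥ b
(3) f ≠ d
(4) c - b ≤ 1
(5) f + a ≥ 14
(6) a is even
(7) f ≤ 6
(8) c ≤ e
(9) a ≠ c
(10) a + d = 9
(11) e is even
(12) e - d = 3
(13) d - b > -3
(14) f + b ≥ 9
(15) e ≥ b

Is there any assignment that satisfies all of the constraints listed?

Unsatisfiable

From constraint 7: f ≤ 6. From constraint 1: a ≤ 7. Hence f + a ≤ 13. But constraint 5 requires f + a ≥ 14, and 14 > 13. Contradiction.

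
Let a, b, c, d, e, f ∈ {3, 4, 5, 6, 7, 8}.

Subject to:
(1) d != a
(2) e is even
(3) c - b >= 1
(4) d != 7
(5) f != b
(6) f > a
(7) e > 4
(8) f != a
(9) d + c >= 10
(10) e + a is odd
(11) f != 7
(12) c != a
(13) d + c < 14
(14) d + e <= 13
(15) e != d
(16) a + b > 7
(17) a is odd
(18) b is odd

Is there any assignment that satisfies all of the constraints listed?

Try a = 5, b = 5, c = 8, d = 4, e = 8, f = 6.
Check constraint 3: c - b = 3; constraint 9: d + c = 12; constraint 13: d + c = 12. The remaining constraints are straightforward to verify.

Satisfiable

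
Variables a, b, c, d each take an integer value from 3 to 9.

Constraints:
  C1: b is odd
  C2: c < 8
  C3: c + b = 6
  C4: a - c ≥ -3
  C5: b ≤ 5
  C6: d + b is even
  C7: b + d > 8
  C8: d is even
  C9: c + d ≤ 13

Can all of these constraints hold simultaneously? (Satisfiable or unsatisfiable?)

Constraint 8 makes d even and constraint 1 makes b odd, so d + b must be odd. Constraint 6 says d + b is even — contradiction.

Unsatisfiable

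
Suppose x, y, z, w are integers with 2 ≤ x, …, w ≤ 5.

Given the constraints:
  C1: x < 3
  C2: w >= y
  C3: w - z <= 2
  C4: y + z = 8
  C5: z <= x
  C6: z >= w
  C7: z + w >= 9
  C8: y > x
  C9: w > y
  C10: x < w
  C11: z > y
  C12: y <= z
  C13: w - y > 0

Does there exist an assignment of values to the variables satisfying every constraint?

Constraints 2, 5, 6, and 8 give w ≤ z, z ≤ x, x < y, y ≤ w. Chaining: w ≤ z ≤ x < y ≤ w, which forces w < w — impossible.

Unsatisfiable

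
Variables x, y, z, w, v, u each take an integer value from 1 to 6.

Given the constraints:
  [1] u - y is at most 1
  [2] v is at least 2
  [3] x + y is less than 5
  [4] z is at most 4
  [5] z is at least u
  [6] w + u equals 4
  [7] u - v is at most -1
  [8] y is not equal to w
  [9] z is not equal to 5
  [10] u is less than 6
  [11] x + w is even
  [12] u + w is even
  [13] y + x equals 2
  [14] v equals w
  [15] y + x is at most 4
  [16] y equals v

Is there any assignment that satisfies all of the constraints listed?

From constraints 14 and 16, y = v = w, so y = w. But constraint 8 says y ≠ w. Contradiction.

Unsatisfiable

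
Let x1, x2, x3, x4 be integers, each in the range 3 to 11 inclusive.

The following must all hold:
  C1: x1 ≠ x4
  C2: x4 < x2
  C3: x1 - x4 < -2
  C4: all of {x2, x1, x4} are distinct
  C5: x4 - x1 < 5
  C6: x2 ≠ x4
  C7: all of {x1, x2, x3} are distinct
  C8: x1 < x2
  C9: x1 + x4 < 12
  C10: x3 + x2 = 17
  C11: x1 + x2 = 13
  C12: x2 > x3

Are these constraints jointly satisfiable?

Try x1 = 3, x2 = 10, x3 = 7, x4 = 6.
Check constraint 3: x1 - x4 = -3; constraint 5: x4 - x1 = 3. The remaining constraints are straightforward to verify.

Satisfiable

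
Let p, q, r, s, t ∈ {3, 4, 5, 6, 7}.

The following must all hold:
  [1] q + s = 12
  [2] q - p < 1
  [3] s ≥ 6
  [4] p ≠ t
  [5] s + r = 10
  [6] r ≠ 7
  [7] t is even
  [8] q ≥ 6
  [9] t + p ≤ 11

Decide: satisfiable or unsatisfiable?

The assignment p = 7, q = 6, r = 4, s = 6, t = 4 works:
  constraint 1 holds since q + s = 12.
  constraint 2 holds since q - p = -1.
The rest check out directly.

Satisfiable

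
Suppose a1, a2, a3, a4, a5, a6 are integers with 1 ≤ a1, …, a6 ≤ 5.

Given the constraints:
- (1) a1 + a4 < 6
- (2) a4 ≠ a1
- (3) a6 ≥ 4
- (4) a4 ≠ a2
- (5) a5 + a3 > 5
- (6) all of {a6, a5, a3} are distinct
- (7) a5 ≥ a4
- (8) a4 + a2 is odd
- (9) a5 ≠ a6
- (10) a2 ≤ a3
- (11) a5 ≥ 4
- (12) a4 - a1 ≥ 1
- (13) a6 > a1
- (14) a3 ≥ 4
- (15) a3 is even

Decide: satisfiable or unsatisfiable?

Constraints 3, 11, and 14 confine each of a6, a5, a3 to the 2 values {4, 5} (the domain already gives each ≤ 5).
Constraint 6 requires all 3 of them to be distinct, but only 2 values are available — impossible by the pigeonhole principle.

Unsatisfiable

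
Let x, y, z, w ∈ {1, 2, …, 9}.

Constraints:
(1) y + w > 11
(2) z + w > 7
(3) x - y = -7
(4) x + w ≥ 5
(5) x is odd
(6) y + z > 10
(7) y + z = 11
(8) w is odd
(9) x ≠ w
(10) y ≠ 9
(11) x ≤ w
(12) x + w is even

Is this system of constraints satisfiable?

Setting (x, y, z, w) = (1, 8, 3, 5) satisfies everything: constraint 1: y + w = 13; constraint 2: z + w = 8, and the others follow.

Satisfiable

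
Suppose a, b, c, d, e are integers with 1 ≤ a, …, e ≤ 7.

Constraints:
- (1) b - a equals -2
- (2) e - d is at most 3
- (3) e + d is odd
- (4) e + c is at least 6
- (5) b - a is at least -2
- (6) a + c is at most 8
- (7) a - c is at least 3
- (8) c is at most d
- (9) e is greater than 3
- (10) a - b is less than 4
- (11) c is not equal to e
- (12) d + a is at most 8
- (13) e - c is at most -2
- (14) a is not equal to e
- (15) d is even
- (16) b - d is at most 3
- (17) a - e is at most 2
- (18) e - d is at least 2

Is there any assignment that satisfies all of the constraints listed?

Constraints 5, 7, 13, 16, and 18 give c − e ≥ 2, e − d ≥ 2, d − b ≥ -3, b − a ≥ -2, a − c ≥ 3.
Adding all 5 inequalities: the left sides telescope to 0, and the right sides sum to 2 + 2 + (-3) + (-2) + 3 = 2. So 0 ≥ 2, which is false.

Unsatisfiable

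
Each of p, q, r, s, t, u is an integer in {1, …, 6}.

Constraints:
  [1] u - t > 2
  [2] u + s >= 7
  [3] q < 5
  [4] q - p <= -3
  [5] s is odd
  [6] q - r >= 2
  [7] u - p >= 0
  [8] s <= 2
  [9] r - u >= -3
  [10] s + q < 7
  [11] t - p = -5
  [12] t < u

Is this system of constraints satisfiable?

Unsatisfiable

Constraints 4, 6, 7, and 9 give p − q ≥ 3, q − r ≥ 2, r − u ≥ -3, u − p ≥ 0.
Adding all 4 inequalities: the left sides telescope to 0, and the right sides sum to 3 + 2 + (-3) + 0 = 2. So 0 ≥ 2, which is false.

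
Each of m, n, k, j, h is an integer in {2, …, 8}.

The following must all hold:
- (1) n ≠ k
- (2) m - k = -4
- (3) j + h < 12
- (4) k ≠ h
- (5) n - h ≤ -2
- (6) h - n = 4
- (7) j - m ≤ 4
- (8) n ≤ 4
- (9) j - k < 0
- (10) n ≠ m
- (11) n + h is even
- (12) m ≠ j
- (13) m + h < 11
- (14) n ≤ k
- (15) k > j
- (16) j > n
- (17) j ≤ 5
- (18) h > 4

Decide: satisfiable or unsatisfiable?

Satisfiable

Setting (m, n, k, j, h) = (3, 2, 7, 5, 6) satisfies everything: constraint 2: m - k = -4; constraint 3: j + h = 11; constraint 5: n - h = -4, and the others follow.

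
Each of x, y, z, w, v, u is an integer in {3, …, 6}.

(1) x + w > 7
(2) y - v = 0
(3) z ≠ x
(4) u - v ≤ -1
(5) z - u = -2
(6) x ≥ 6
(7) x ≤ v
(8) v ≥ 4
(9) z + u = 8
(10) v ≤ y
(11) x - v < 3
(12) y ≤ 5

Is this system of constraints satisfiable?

Unsatisfiable

From constraints 6 and 7: v ≥ x and x ≥ 6, so v ≥ 6. From constraints 10 and 12: v ≤ y and y ≤ 5, so v ≤ 5. But 5 < 6, so no value of v works.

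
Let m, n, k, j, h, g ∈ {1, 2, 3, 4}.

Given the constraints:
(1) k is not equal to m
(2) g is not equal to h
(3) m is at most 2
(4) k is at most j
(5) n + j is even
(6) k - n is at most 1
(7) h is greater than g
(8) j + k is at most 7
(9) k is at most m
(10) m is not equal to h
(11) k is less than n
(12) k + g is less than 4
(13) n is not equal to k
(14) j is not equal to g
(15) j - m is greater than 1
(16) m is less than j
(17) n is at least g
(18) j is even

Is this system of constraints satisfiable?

One satisfying assignment is m = 2, n = 2, k = 1, j = 4, h = 4, g = 2.
For the less obvious constraints — constraint 6: k - n = -1; constraint 8: j + k = 5; constraint 12: k + g = 3 — and the others hold by inspection.

Satisfiable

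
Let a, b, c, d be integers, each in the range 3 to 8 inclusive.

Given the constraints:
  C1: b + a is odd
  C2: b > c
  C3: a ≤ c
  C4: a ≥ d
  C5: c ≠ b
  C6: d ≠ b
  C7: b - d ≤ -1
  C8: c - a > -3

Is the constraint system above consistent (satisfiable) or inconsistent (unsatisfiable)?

Constraints 2, 3, 4, and 7 give d ≤ a, a ≤ c, c < b, b < d. Chaining: d ≤ a ≤ c < b < d, which forces d < d — impossible.

Unsatisfiable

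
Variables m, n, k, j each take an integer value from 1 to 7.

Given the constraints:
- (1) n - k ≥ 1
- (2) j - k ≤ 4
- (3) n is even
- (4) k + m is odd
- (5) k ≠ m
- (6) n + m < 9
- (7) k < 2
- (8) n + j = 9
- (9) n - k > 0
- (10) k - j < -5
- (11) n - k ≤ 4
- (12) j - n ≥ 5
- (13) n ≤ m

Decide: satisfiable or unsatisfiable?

Unsatisfiable

Constraints 1, 2, and 12 give k − j ≥ -4, j − n ≥ 5, n − k ≥ 1.
Adding all 3 inequalities: the left sides telescope to 0, and the right sides sum to (-4) + 5 + 1 = 2. So 0 ≥ 2, which is false.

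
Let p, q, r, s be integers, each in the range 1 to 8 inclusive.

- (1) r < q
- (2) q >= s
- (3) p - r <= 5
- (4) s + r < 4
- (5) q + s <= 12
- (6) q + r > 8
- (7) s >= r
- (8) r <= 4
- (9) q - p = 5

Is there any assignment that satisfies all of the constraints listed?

Satisfiable

The assignment p = 3, q = 8, r = 1, s = 1 works:
  constraint 3 holds since p - r = 2.
  constraint 4 holds since s + r = 2.
The rest check out directly.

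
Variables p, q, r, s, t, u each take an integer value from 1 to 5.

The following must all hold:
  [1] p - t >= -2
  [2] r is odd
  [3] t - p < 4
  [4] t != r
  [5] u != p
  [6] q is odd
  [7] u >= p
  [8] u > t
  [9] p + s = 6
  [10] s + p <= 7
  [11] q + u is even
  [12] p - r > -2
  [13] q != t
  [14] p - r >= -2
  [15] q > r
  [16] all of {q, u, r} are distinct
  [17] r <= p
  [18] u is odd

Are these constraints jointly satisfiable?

Take p = 1, q = 5, r = 1, s = 5, t = 2, u = 3. Then constraint 1: p - t = -1; constraint 3: t - p = 1; constraint 9: p + s = 6, and every other listed constraint is also met.

Satisfiable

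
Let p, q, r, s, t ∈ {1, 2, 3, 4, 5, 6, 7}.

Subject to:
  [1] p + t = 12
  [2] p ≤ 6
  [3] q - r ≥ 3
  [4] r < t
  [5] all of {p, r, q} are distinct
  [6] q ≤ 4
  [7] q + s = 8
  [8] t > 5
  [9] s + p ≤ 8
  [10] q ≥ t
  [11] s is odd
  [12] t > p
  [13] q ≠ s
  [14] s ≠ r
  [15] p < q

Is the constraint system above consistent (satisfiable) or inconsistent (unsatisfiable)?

From constraint 2: p ≤ 6. From constraints 6 and 10: t ≤ q ≤ 4. Hence p + t ≤ 10. But constraint 1 requires p + t = 12, and 12 > 10. Contradiction.

Unsatisfiable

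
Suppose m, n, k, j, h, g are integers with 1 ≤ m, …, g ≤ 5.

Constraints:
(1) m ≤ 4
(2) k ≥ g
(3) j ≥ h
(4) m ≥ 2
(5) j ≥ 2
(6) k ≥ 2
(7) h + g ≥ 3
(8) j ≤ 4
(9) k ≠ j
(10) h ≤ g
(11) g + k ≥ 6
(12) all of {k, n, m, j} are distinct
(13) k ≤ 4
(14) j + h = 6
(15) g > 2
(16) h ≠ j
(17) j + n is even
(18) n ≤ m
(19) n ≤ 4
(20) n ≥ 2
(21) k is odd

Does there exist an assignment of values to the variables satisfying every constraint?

Unsatisfiable

Constraints 1, 4, 5, 6, 8, 13, 19, and 20 confine each of k, n, m, j to the 3 values {2, …, 4}.
Constraint 12 requires all 4 of them to be distinct, but only 3 values are available — impossible by the pigeonhole principle.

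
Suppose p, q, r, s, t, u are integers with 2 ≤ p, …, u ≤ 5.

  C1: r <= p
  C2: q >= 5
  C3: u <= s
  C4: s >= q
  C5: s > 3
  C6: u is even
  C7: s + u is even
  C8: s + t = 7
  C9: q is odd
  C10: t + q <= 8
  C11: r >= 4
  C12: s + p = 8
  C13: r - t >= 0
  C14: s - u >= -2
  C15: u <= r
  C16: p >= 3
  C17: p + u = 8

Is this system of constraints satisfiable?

From constraints 2 and 4: s ≥ q ≥ 5. From constraints 1 and 11: p ≥ r ≥ 4. Hence s + p ≥ 9. But constraint 12 requires s + p = 8, and 8 < 9. Contradiction.

Unsatisfiable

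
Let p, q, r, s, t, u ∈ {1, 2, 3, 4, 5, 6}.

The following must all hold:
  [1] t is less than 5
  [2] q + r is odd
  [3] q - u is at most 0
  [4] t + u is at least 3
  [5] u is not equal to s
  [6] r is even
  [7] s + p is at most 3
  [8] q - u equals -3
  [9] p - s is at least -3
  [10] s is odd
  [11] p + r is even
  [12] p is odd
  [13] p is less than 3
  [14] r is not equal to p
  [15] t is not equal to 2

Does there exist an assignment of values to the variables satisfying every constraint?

Unsatisfiable

Constraint 12 makes p odd and constraint 6 makes r even, so p + r must be odd. Constraint 11 says p + r is even — contradiction.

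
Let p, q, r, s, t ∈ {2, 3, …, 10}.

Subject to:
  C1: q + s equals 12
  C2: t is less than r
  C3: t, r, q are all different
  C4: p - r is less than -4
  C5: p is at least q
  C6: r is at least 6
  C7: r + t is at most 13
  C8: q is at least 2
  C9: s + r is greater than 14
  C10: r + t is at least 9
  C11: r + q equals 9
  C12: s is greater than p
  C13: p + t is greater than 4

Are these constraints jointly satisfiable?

One satisfying assignment is p = 2, q = 2, r = 7, s = 10, t = 3.
For the less obvious constraints — constraint 1: q + s = 12; constraint 4: p - r = -5 — and the others hold by inspection.

Satisfiable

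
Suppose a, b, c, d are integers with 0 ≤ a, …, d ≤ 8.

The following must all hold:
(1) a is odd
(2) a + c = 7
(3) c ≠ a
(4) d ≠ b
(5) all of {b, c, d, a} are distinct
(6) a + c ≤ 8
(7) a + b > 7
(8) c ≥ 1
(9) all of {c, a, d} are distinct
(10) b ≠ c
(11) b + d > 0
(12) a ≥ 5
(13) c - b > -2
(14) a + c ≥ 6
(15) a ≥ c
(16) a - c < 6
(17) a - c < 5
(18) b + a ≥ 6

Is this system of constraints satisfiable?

Satisfiable

The assignment a = 5, b = 3, c = 2, d = 0 works:
  constraint 2 holds since a + c = 7.
  constraint 6 holds since a + c = 7.
The rest check out directly.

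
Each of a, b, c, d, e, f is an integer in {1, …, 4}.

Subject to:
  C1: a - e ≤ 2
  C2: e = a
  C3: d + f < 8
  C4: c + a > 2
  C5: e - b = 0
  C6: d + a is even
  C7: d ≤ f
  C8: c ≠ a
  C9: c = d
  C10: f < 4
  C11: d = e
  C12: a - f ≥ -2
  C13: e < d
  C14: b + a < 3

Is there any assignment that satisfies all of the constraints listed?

Unsatisfiable

From constraints 2, 9, and 11, c = d = e = a, so c = a. But constraint 8 says c ≠ a. Contradiction.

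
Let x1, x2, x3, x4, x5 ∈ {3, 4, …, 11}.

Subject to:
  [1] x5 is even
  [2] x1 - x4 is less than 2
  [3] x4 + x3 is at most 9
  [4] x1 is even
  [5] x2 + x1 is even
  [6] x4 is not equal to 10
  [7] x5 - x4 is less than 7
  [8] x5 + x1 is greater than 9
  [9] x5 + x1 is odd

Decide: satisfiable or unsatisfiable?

Constraint 1 makes x5 even and constraint 4 makes x1 even, so x5 + x1 must be even. Constraint 9 says x5 + x1 is odd — contradiction.

Unsatisfiable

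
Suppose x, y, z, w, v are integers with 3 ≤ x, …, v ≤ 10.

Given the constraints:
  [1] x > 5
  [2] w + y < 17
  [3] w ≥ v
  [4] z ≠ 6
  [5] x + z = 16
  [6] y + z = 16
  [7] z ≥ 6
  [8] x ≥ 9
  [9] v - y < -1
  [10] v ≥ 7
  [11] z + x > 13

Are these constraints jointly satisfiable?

Satisfiable

Take x = 9, y = 9, z = 7, w = 7, v = 7. Then constraint 2: w + y = 16; constraint 5: x + z = 16, and every other listed constraint is also met.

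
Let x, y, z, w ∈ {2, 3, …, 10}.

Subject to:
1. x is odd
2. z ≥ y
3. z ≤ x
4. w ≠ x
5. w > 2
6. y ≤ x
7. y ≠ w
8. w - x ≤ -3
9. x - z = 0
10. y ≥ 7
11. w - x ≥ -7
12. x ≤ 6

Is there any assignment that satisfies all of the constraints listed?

Unsatisfiable

From constraints 2 and 10: z ≥ y and y ≥ 7, so z ≥ 7. From constraints 3 and 12: z ≤ x and x ≤ 6, so z ≤ 6. But 6 < 7, so no value of z works.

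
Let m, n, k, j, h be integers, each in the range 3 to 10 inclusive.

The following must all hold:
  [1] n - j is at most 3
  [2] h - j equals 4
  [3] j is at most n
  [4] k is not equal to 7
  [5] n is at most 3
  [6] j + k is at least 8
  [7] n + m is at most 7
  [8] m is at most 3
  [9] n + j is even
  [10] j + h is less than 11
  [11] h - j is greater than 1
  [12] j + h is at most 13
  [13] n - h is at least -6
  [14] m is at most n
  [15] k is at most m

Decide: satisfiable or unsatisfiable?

Unsatisfiable

From constraints 3 and 5: j ≤ n ≤ 3. From constraints 8 and 15: k ≤ m ≤ 3. Hence j + k ≤ 6. But constraint 6 requires j + k ≥ 8, and 8 > 6. Contradiction.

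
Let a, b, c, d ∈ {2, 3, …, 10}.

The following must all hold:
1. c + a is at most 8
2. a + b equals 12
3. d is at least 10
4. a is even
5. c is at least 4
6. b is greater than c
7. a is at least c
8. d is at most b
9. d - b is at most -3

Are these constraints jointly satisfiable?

From constraints 5 and 7: a ≥ c ≥ 4. From constraints 3 and 8: b ≥ d ≥ 10. Hence a + b ≥ 14. But constraint 2 requires a + b = 12, and 12 < 14. Contradiction.

Unsatisfiable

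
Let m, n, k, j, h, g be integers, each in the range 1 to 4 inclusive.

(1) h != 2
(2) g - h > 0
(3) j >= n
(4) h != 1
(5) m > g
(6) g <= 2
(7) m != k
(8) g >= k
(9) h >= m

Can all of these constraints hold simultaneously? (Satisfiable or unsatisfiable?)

Unsatisfiable

Constraints 2, 5, and 9 give g < m, m ≤ h, h < g. Chaining: g < m ≤ h < g, which forces g < g — impossible.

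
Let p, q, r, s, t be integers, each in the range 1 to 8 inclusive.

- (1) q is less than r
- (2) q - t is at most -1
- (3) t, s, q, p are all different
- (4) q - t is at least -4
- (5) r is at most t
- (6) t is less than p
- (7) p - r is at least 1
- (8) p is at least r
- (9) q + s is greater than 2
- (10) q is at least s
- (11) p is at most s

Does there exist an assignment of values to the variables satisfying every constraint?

Unsatisfiable

Constraints 1, 5, 6, 10, and 11 give t < p, p ≤ s, s ≤ q, q < r, r ≤ t. Chaining: t < p ≤ s ≤ q < r ≤ t, which forces t < t — impossible.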